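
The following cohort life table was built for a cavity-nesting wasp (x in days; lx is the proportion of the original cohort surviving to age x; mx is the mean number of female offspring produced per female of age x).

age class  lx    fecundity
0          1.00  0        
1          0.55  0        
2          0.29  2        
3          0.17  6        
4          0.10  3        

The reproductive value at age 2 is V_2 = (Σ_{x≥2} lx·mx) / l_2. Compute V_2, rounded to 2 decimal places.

6.55

lx·mx for x ≥ 2: 0.58, 1.02, 0.3 → sum = 1.9
V_2 = 1.9 / l_2 = 1.9 / 0.29 = 6.551724… → 6.55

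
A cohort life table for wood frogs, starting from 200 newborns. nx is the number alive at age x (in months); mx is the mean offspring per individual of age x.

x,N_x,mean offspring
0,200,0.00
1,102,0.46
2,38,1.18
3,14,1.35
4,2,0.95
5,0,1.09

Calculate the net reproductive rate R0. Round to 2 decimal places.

lx = nx/n0 = nx/200: 1, 0.51, 0.19, 0.07, 0.01, 0
lx·mx by age: 0, 0.2346, 0.2242, 0.0945, 0.0095, 0
R0 = Σ lx·mx = 0.5628 → 0.56

0.56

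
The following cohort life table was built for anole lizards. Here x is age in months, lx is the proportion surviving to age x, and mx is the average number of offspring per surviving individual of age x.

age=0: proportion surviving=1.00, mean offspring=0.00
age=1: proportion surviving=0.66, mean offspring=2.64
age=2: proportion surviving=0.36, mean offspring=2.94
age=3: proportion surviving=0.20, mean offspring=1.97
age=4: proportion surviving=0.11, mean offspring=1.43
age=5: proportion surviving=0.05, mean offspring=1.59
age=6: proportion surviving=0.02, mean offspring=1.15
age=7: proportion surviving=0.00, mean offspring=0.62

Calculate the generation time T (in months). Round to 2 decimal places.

lx·mx: 0, 1.7424, 1.0584, 0.394, 0.1573, 0.0795, 0.023, 0 → R0 = 3.4546
x·lx·mx: 0, 1.7424, 2.1168, 1.182, 0.6292, 0.3975, 0.138, 0 → Σ = 6.2059
T = 6.2059 / 3.4546 = 1.796416… → 1.80

1.80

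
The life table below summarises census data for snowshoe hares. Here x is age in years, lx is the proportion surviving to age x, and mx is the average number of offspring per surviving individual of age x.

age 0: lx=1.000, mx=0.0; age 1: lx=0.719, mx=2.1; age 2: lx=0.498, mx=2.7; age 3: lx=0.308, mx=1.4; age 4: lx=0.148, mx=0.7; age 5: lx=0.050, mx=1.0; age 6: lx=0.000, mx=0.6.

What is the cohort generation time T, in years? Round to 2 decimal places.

lx·mx: 0, 1.5099, 1.3446, 0.4312, 0.1036, 0.05, 0 → R0 = 3.4393
x·lx·mx: 0, 1.5099, 2.6892, 1.2936, 0.4144, 0.25, 0 → Σ = 6.1571
T = 6.1571 / 3.4393 = 1.790219… → 1.79

1.79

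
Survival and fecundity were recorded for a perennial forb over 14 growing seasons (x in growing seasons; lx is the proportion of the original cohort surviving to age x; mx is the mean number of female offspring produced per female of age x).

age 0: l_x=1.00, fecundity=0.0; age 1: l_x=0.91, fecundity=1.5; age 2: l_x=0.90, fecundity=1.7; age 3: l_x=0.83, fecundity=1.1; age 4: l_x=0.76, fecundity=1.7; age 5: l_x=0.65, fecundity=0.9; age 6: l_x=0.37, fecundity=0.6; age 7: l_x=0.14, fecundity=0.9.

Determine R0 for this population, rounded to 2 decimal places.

lx·mx by age: 0, 1.365, 1.53, 0.913, 1.292, 0.585, 0.222, 0.126
R0 = Σ lx·mx = 6.033 → 6.03

6.03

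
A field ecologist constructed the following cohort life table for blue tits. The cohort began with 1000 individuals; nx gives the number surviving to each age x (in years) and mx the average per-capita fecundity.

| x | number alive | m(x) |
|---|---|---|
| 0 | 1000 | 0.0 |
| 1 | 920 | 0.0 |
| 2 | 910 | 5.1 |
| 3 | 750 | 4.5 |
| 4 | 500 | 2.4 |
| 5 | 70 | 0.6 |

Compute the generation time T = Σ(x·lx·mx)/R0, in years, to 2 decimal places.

lx = nx/n0 = nx/1000: 1, 0.92, 0.91, 0.75, 0.5, 0.07
lx·mx: 0, 0, 4.641, 3.375, 1.2, 0.042 → R0 = 9.258
x·lx·mx: 0, 0, 9.282, 10.125, 4.8, 0.21 → Σ = 24.417
T = 24.417 / 9.258 = 2.637395… → 2.64

2.64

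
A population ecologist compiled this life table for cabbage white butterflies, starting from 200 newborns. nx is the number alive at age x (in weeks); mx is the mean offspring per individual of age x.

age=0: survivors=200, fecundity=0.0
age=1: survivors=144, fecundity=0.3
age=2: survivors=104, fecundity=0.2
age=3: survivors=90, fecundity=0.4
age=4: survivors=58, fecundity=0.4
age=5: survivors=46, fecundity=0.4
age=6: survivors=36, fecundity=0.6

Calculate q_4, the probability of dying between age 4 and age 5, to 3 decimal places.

0.207

lx = nx/n0 = nx/200: 1, 0.72, 0.52, 0.45, 0.29, 0.23, 0.18
q_4 = (l_4 − l_5) / l_4 = (0.29 − 0.23) / 0.29
     = 0.06 / 0.29 = 0.206897… → 0.207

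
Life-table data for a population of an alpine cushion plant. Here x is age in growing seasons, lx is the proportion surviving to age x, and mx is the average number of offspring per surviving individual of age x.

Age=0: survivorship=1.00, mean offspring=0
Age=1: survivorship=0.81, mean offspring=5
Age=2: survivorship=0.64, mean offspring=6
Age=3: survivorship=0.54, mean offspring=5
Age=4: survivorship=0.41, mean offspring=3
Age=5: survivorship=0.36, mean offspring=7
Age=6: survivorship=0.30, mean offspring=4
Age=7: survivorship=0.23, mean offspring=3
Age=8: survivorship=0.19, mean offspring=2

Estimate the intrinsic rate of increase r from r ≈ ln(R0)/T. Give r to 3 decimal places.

0.890

R0 = Σ lx·mx = 0 + 4.05 + 3.84 + 2.7 + 1.23 + 2.52 + 1.2 + 0.69 + 0.38 = 16.61
Σ x·lx·mx = 52.42; T = 52.42/16.61 = 3.15593…
r ≈ ln(R0)/T = ln(16.61)/3.15593… = 0.89039… → 0.890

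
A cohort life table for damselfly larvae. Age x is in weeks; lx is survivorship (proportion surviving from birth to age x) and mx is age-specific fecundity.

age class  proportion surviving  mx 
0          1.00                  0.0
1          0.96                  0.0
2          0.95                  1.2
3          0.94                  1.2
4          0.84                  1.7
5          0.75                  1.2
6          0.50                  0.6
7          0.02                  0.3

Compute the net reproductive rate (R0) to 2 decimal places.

lx·mx by age: 0, 0, 1.14, 1.128, 1.428, 0.9, 0.3, 0.006
R0 = Σ lx·mx = 4.902 → 4.90

4.90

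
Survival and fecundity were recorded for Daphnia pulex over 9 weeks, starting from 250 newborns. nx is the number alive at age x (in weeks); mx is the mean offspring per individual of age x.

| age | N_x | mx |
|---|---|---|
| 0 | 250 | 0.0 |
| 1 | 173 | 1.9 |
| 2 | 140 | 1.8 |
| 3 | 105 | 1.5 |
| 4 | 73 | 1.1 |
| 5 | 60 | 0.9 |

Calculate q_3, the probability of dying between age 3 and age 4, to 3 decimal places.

lx = nx/n0 = nx/250: 1, 0.692, 0.56, 0.42, 0.292, 0.24
q_3 = (l_3 − l_4) / l_3 = (0.42 − 0.292) / 0.42
     = 0.128 / 0.42 = 0.304762… → 0.305

0.305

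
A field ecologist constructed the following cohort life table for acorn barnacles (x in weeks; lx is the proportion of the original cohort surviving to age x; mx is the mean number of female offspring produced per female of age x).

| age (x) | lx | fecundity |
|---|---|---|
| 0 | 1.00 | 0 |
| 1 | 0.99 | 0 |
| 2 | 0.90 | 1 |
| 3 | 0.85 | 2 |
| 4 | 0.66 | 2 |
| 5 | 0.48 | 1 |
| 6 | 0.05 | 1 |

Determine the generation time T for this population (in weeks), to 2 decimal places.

lx·mx: 0, 0, 0.9, 1.7, 1.32, 0.48, 0.05 → R0 = 4.45
x·lx·mx: 0, 0, 1.8, 5.1, 5.28, 2.4, 0.3 → Σ = 14.88
T = 14.88 / 4.45 = 3.34382… → 3.34

3.34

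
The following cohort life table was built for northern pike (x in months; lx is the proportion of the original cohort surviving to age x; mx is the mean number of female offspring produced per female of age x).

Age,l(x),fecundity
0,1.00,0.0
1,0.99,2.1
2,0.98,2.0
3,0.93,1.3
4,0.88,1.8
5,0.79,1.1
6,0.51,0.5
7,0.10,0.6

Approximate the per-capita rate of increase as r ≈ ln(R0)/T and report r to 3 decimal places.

0.750

R0 = Σ lx·mx = 0 + 2.079 + 1.96 + 1.209 + 1.584 + 0.869 + 0.255 + 0.06 = 8.016
Σ x·lx·mx = 22.257; T = 22.257/8.016 = 2.77657…
r ≈ ln(R0)/T = ln(8.016)/2.77657… = 0.74964… → 0.750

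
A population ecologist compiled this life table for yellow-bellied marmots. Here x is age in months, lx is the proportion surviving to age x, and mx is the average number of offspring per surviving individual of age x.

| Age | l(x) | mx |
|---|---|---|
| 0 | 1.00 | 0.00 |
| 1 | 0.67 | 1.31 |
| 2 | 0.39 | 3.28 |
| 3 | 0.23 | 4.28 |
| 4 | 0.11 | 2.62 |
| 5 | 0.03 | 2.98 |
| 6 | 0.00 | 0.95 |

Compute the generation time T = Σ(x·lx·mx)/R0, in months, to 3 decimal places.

2.270

lx·mx: 0, 0.8777, 1.2792, 0.9844, 0.2882, 0.0894, 0 → R0 = 3.5189
x·lx·mx: 0, 0.8777, 2.5584, 2.9532, 1.1528, 0.447, 0 → Σ = 7.9891
T = 7.9891 / 3.5189 = 2.27034… → 2.270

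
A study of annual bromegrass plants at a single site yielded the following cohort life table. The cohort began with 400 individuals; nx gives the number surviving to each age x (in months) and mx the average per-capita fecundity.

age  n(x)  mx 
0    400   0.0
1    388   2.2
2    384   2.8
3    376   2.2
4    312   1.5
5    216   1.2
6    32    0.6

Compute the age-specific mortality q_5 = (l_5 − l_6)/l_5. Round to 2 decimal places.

0.85

lx = nx/n0 = nx/400: 1, 0.97, 0.96, 0.94, 0.78, 0.54, 0.08
q_5 = (l_5 − l_6) / l_5 = (0.54 − 0.08) / 0.54
     = 0.46 / 0.54 = 0.851852… → 0.85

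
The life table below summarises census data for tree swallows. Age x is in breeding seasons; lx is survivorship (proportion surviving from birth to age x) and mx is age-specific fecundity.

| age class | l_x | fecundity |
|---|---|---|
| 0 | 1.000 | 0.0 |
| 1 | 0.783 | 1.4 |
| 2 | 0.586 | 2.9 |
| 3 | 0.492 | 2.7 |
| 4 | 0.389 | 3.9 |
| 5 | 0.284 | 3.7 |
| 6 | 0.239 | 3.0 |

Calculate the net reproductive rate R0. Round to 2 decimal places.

7.41

lx·mx by age: 0, 1.0962, 1.6994, 1.3284, 1.5171, 1.0508, 0.717
R0 = Σ lx·mx = 7.4089 → 7.41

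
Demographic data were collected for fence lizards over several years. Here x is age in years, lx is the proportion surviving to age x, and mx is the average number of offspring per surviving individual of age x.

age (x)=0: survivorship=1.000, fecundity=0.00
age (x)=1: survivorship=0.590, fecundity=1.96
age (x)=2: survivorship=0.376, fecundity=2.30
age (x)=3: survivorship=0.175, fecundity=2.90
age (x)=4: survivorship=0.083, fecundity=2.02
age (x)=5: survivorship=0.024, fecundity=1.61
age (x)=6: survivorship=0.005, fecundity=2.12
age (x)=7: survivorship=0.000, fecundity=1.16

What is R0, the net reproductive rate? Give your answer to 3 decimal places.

lx·mx by age: 0, 1.1564, 0.8648, 0.5075, 0.16766, 0.03864, 0.0106, 0
R0 = Σ lx·mx = 2.7456 → 2.746

2.746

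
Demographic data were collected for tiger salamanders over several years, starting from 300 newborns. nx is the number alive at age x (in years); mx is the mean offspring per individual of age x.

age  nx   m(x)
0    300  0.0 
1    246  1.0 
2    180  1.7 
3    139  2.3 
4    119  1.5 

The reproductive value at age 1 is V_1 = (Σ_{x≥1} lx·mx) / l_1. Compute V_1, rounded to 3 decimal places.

4.269

lx = nx/n0 = nx/300: 1, 0.82, 0.6, 0.46333…, 0.39667…
lx·mx for x ≥ 1: 0.82, 1.02, 1.065667…, 0.595… → sum = 3.500667…
V_1 = 3.500667… / l_1 = 3.500667… / 0.82 = 4.269106… → 4.269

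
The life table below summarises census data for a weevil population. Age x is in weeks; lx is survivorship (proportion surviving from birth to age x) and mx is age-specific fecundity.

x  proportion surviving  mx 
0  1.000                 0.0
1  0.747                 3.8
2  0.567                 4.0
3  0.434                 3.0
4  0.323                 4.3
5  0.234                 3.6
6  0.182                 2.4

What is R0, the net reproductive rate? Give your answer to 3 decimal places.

lx·mx by age: 0, 2.8386, 2.268, 1.302, 1.3889, 0.8424, 0.4368
R0 = Σ lx·mx = 9.0767 → 9.077

9.077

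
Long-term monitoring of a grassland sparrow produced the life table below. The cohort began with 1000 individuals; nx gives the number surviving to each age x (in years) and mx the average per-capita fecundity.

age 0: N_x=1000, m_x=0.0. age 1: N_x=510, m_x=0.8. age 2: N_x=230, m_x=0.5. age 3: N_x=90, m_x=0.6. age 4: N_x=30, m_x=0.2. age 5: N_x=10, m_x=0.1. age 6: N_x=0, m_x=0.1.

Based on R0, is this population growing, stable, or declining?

declining

lx = nx/n0 = nx/1000: 1, 0.51, 0.23, 0.09, 0.03, 0.01, 0
R0 = Σ lx·mx = 0 + 0.408 + 0.115 + 0.054 + 0.006 + 0.001 + 0 = 0.584
R0 < 1, so the population is declining.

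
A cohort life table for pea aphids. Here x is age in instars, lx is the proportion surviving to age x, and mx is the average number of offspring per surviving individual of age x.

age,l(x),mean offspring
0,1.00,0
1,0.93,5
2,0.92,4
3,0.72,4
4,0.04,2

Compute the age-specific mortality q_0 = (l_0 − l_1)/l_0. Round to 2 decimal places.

0.07

q_0 = (l_0 − l_1) / l_0 = (1 − 0.93) / 1
     = 0.07 / 1 = 0.07 → 0.07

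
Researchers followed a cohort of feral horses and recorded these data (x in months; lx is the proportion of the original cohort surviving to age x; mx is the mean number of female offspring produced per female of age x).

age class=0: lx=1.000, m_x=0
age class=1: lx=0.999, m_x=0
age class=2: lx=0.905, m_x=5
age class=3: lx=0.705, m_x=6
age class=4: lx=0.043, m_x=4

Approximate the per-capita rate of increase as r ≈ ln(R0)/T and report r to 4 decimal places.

0.8713

R0 = Σ lx·mx = 0 + 0 + 4.525 + 4.23 + 0.172 = 8.927
Σ x·lx·mx = 22.428; T = 22.428/8.927 = 2.51238…
r ≈ ln(R0)/T = ln(8.927)/2.51238… = 0.871318… → 0.8713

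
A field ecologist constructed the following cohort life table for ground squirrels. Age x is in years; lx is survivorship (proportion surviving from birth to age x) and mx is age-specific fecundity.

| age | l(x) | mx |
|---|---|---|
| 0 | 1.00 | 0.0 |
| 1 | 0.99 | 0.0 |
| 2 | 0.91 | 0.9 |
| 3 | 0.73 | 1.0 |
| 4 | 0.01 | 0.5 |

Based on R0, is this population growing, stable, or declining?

R0 = Σ lx·mx = 0 + 0 + 0.819 + 0.73 + 0.005 = 1.554
R0 > 1, so the population is growing.

growing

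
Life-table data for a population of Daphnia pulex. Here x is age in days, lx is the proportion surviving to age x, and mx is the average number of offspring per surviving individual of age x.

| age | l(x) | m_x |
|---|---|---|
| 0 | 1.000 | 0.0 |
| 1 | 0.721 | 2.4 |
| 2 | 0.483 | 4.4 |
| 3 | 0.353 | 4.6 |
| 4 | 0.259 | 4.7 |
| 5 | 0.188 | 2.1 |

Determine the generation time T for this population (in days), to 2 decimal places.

lx·mx: 0, 1.7304, 2.1252, 1.6238, 1.2173, 0.3948 → R0 = 7.0915
x·lx·mx: 0, 1.7304, 4.2504, 4.8714, 4.8692, 1.974 → Σ = 17.6954
T = 17.6954 / 7.0915 = 2.495297… → 2.50

2.50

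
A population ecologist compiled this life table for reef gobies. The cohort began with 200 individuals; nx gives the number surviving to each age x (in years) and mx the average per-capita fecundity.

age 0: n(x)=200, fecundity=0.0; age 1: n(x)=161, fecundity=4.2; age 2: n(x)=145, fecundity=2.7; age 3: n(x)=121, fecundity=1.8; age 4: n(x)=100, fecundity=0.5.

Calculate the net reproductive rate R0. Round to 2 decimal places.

6.68

lx = nx/n0 = nx/200: 1, 0.805, 0.725, 0.605, 0.5
lx·mx by age: 0, 3.381, 1.9575, 1.089, 0.25
R0 = Σ lx·mx = 6.6775 → 6.68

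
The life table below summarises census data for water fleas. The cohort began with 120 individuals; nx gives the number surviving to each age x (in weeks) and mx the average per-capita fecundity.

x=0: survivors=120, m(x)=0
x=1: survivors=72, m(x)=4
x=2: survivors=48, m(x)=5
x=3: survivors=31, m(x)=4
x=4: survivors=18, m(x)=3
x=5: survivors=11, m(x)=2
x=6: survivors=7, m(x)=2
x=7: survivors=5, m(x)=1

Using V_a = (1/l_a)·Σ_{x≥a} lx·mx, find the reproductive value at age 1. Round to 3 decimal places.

lx = nx/n0 = nx/120: 1, 0.6, 0.4, 0.25833…, 0.15, 0.09167…, 0.05833…, 0.04167…
lx·mx for x ≥ 1: 2.4, 2, 1.033333…, 0.45, 0.183333…, 0.116667…, 0.041667… → sum = 6.225…
V_1 = 6.225… / l_1 = 6.225… / 0.6 = 10.375… → 10.375

10.375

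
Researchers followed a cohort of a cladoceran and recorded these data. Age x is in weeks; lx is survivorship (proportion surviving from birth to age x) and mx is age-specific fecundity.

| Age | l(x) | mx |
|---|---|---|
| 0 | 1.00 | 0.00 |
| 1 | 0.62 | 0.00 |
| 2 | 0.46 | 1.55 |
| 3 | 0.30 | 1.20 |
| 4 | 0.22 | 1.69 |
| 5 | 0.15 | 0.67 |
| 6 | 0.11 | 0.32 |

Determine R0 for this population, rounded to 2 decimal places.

1.58

lx·mx by age: 0, 0, 0.713, 0.36, 0.3718, 0.1005, 0.0352
R0 = Σ lx·mx = 1.5805 → 1.58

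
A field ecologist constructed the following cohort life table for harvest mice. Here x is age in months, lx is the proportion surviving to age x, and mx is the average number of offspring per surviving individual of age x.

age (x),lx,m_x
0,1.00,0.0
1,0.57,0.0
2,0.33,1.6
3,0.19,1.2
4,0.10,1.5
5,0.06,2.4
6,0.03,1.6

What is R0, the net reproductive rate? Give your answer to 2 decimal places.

1.10

lx·mx by age: 0, 0, 0.528, 0.228, 0.15, 0.144, 0.048
R0 = Σ lx·mx = 1.098 → 1.10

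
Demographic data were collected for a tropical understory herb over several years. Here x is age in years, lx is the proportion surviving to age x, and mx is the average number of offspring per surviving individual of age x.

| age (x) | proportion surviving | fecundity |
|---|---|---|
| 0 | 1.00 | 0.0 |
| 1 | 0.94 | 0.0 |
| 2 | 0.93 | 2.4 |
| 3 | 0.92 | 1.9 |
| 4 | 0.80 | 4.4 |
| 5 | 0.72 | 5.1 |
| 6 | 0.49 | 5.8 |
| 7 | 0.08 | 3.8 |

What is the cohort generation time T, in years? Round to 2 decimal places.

4.28

lx·mx: 0, 0, 2.232, 1.748, 3.52, 3.672, 2.842, 0.304 → R0 = 14.318
x·lx·mx: 0, 0, 4.464, 5.244, 14.08, 18.36, 17.052, 2.128 → Σ = 61.328
T = 61.328 / 14.318 = 4.28328… → 4.28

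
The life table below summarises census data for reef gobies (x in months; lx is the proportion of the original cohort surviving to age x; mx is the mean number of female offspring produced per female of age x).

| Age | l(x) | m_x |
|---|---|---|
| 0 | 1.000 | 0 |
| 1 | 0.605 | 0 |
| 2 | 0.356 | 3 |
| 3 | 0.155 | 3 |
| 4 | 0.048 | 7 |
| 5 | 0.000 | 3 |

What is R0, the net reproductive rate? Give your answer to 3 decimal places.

lx·mx by age: 0, 0, 1.068, 0.465, 0.336, 0
R0 = Σ lx·mx = 1.869 → 1.869

1.869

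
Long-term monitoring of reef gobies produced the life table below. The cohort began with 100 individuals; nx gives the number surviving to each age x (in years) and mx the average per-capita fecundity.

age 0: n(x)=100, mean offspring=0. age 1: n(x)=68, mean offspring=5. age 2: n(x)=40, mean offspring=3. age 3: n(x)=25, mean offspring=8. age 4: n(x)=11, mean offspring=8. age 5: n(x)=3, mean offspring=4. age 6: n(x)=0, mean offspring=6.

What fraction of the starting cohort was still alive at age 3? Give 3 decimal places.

0.250

l_3 = n_3/n_0 = 25/100 = 0.25 → 0.250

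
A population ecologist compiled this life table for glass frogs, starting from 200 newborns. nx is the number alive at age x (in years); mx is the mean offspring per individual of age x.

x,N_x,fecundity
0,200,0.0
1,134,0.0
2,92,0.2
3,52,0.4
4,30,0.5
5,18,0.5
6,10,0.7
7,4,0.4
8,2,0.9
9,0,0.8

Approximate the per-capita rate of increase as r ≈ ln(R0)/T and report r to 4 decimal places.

-0.2707

lx = nx/n0 = nx/200: 1, 0.67, 0.46, 0.26, 0.15, 0.09, 0.05, 0.02, 0.01, 0
R0 = Σ lx·mx = 0 + 0 + 0.092 + 0.104 + 0.075 + 0.045 + 0.035 + 0.008 + 0.009 + 0 = 0.368
Σ x·lx·mx = 1.359; T = 1.359/0.368 = 3.69293…
r ≈ ln(R0)/T = ln(0.368)/3.69293… = -0.270699… → -0.2707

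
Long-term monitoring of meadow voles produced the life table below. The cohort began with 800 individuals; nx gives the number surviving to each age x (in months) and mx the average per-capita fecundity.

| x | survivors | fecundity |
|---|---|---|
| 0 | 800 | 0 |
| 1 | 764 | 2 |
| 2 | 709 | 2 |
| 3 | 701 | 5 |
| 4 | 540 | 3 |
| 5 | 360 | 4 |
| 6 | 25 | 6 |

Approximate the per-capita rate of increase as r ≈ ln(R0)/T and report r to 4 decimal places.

lx = nx/n0 = nx/800: 1, 0.955, 0.88625, 0.87625, 0.675, 0.45, 0.03125
R0 = Σ lx·mx = 0 + 1.91 + 1.7725 + 4.38125 + 2.025 + 1.8 + 0.1875 = 12.07625
Σ x·lx·mx = 36.82375; T = 36.82375/12.07625 = 3.04927…
r ≈ ln(R0)/T = ln(12.07625)/3.04927… = 0.816996… → 0.8170

0.8170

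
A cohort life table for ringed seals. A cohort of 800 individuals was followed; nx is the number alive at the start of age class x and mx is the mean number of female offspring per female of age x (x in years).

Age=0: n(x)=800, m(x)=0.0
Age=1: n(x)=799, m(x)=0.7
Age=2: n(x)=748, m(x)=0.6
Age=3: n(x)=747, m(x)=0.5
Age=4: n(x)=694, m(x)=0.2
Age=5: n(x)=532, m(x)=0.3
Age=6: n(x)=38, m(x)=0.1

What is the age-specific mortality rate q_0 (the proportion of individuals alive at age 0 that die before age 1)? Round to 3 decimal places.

lx = nx/n0 = nx/800: 1, 0.99875, 0.935, 0.93375, 0.8675, 0.665, 0.0475
q_0 = (l_0 − l_1) / l_0 = (1 − 0.99875) / 1
     = 0.00125 / 1 = 0.00125 → 0.001

0.001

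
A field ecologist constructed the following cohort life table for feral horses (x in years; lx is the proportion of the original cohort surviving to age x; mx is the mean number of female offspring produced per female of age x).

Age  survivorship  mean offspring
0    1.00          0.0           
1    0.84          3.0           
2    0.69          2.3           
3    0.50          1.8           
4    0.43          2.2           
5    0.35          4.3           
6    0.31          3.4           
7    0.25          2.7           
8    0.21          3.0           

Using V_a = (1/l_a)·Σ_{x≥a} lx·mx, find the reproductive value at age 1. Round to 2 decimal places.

lx·mx for x ≥ 1: 2.52, 1.587, 0.9, 0.946, 1.505, 1.054, 0.675, 0.63 → sum = 9.817
V_1 = 9.817 / l_1 = 9.817 / 0.84 = 11.686905… → 11.69

11.69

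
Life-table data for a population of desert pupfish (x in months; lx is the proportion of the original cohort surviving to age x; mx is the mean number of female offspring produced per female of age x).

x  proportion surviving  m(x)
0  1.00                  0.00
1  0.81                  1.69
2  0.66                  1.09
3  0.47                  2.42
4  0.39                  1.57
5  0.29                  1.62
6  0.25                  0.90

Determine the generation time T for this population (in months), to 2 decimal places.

2.73

lx·mx: 0, 1.3689, 0.7194, 1.1374, 0.6123, 0.4698, 0.225 → R0 = 4.5328
x·lx·mx: 0, 1.3689, 1.4388, 3.4122, 2.4492, 2.349, 1.35 → Σ = 12.3681
T = 12.3681 / 4.5328 = 2.728578… → 2.73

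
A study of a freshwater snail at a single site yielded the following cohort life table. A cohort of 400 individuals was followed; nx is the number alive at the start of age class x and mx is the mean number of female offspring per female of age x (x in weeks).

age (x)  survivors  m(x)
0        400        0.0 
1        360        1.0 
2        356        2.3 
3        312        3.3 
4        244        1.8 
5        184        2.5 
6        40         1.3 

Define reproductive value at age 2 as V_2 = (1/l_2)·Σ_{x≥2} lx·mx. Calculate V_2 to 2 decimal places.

7.86

lx = nx/n0 = nx/400: 1, 0.9, 0.89, 0.78, 0.61, 0.46, 0.1
lx·mx for x ≥ 2: 2.047, 2.574, 1.098, 1.15, 0.13 → sum = 6.999
V_2 = 6.999 / l_2 = 6.999 / 0.89 = 7.864045… → 7.86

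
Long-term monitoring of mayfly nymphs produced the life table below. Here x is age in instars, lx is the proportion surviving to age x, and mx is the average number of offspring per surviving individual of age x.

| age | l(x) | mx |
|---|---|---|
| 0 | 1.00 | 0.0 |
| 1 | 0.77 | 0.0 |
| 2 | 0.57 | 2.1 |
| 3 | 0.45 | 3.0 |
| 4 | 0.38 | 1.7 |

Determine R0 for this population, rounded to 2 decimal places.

lx·mx by age: 0, 0, 1.197, 1.35, 0.646
R0 = Σ lx·mx = 3.193 → 3.19

3.19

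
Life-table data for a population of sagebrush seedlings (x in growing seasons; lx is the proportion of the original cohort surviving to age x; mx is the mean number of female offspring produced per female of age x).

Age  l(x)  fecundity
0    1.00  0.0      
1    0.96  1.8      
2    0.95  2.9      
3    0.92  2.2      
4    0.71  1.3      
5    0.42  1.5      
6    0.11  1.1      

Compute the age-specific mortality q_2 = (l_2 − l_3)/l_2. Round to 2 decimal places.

q_2 = (l_2 − l_3) / l_2 = (0.95 − 0.92) / 0.95
     = 0.03 / 0.95 = 0.031579… → 0.03

0.03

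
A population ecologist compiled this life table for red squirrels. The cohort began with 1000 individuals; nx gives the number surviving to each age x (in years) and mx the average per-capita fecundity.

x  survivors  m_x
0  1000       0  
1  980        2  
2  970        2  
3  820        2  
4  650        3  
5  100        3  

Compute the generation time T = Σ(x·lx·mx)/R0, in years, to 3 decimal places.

2.575

lx = nx/n0 = nx/1000: 1, 0.98, 0.97, 0.82, 0.65, 0.1
lx·mx: 0, 1.96, 1.94, 1.64, 1.95, 0.3 → R0 = 7.79
x·lx·mx: 0, 1.96, 3.88, 4.92, 7.8, 1.5 → Σ = 20.06
T = 20.06 / 7.79 = 2.575096… → 2.575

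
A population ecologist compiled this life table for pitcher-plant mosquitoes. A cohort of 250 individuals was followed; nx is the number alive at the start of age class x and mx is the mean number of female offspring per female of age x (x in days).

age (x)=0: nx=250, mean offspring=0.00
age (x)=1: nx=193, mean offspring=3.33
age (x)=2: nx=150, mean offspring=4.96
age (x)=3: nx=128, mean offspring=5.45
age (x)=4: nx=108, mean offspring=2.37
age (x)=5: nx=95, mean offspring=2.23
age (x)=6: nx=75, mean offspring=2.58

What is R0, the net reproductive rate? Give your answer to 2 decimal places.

lx = nx/n0 = nx/250: 1, 0.772, 0.6, 0.512, 0.432, 0.38, 0.3
lx·mx by age: 0, 2.57076, 2.976, 2.7904, 1.02384, 0.8474, 0.774
R0 = Σ lx·mx = 10.9824 → 10.98

10.98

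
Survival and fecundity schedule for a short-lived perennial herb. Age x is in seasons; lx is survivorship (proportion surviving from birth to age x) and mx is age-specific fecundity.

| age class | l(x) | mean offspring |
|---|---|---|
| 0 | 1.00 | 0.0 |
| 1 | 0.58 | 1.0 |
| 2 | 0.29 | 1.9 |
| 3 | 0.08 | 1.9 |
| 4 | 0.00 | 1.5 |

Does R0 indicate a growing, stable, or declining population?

growing

R0 = Σ lx·mx = 0 + 0.58 + 0.551 + 0.152 + 0 = 1.283
R0 > 1, so the population is growing.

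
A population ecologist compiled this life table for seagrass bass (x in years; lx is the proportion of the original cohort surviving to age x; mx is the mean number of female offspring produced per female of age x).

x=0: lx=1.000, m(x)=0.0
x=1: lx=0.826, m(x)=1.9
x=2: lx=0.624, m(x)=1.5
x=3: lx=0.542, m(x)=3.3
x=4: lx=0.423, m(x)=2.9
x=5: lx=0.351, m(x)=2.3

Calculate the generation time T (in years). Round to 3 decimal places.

lx·mx: 0, 1.5694, 0.936, 1.7886, 1.2267, 0.8073 → R0 = 6.328
x·lx·mx: 0, 1.5694, 1.872, 5.3658, 4.9068, 4.0365 → Σ = 17.7505
T = 17.7505 / 6.328 = 2.805073… → 2.805

2.805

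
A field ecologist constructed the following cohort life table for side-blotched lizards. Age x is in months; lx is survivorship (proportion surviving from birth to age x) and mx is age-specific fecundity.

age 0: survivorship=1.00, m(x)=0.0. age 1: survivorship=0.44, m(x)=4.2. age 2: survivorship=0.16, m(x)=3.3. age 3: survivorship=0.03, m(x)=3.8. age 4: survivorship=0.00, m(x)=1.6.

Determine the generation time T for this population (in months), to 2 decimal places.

lx·mx: 0, 1.848, 0.528, 0.114, 0 → R0 = 2.49
x·lx·mx: 0, 1.848, 1.056, 0.342, 0 → Σ = 3.246
T = 3.246 / 2.49 = 1.303614… → 1.30

1.30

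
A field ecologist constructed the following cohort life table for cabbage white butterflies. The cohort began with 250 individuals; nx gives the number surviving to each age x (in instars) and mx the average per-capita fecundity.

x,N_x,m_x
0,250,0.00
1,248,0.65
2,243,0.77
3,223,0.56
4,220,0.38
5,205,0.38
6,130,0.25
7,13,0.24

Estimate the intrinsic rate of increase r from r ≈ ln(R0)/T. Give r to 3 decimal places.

lx = nx/n0 = nx/250: 1, 0.992, 0.972, 0.892, 0.88, 0.82, 0.52, 0.052
R0 = Σ lx·mx = 0 + 0.6448 + 0.74844 + 0.49952 + 0.3344 + 0.3116 + 0.13 + 0.01248 = 2.68124
Σ x·lx·mx = 7.4032; T = 7.4032/2.68124 = 2.76111…
r ≈ ln(R0)/T = ln(2.68124)/2.76111… = 0.3572… → 0.357

0.357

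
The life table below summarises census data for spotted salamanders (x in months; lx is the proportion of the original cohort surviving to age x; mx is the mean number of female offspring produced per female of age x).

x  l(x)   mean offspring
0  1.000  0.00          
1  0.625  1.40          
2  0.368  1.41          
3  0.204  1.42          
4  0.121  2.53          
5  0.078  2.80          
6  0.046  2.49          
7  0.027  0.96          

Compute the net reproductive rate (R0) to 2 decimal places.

lx·mx by age: 0, 0.875, 0.51888, 0.28968, 0.30613, 0.2184, 0.11454, 0.02592
R0 = Σ lx·mx = 2.34855 → 2.35

2.35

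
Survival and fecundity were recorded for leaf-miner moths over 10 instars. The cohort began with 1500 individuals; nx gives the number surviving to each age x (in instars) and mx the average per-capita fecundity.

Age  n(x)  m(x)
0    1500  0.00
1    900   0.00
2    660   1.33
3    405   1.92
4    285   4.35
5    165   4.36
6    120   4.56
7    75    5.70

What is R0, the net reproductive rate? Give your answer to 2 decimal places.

lx = nx/n0 = nx/1500: 1, 0.6, 0.44, 0.27, 0.19, 0.11, 0.08, 0.05
lx·mx by age: 0, 0, 0.5852, 0.5184, 0.8265, 0.4796, 0.3648, 0.285
R0 = Σ lx·mx = 3.0595 → 3.06

3.06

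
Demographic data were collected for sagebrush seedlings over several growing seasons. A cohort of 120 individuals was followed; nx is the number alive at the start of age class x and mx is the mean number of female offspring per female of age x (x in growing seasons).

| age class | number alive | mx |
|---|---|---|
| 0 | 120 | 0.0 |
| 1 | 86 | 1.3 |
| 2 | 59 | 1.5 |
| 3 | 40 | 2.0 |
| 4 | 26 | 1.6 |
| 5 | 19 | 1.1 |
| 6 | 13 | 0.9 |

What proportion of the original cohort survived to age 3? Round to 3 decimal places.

0.333

l_3 = n_3/n_0 = 40/120 = 0.333333… → 0.333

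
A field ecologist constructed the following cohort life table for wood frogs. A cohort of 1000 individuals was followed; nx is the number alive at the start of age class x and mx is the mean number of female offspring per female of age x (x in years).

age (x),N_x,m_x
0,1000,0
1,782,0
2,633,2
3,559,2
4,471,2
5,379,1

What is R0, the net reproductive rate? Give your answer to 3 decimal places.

3.705

lx = nx/n0 = nx/1000: 1, 0.782, 0.633, 0.559, 0.471, 0.379
lx·mx by age: 0, 0, 1.266, 1.118, 0.942, 0.379
R0 = Σ lx·mx = 3.705 → 3.705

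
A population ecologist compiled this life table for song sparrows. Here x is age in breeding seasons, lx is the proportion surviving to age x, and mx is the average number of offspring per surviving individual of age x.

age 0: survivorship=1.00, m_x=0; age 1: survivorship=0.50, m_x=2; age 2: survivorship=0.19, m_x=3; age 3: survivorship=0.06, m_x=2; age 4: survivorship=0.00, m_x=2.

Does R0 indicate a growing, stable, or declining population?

R0 = Σ lx·mx = 0 + 1 + 0.57 + 0.12 + 0 = 1.69
R0 > 1, so the population is growing.

growing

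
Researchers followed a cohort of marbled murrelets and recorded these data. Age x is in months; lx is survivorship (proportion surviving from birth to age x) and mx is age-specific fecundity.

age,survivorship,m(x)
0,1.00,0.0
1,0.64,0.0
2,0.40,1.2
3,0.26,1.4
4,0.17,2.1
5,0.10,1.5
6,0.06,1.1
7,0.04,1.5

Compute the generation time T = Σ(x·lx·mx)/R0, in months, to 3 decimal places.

lx·mx: 0, 0, 0.48, 0.364, 0.357, 0.15, 0.066, 0.06 → R0 = 1.477
x·lx·mx: 0, 0, 0.96, 1.092, 1.428, 0.75, 0.396, 0.42 → Σ = 5.046
T = 5.046 / 1.477 = 3.416385… → 3.416

3.416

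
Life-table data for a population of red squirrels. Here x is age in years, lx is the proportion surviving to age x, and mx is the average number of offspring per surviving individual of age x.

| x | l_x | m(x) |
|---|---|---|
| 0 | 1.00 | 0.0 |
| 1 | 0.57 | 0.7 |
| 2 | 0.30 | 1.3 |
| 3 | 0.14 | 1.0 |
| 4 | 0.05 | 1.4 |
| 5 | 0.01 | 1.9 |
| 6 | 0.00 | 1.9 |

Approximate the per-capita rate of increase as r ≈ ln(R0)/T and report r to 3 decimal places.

0.009

R0 = Σ lx·mx = 0 + 0.399 + 0.39 + 0.14 + 0.07 + 0.019 + 0 = 1.018
Σ x·lx·mx = 1.974; T = 1.974/1.018 = 1.9391…
r ≈ ln(R0)/T = ln(1.018)/1.9391… = 0.0092… → 0.009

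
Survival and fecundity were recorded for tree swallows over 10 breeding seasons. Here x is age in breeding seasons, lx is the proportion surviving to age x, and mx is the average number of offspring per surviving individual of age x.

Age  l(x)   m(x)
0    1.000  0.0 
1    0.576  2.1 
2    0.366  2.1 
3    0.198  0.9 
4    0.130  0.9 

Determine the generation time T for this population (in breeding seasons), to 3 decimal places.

lx·mx: 0, 1.2096, 0.7686, 0.1782, 0.117 → R0 = 2.2734
x·lx·mx: 0, 1.2096, 1.5372, 0.5346, 0.468 → Σ = 3.7494
T = 3.7494 / 2.2734 = 1.649248… → 1.649

1.649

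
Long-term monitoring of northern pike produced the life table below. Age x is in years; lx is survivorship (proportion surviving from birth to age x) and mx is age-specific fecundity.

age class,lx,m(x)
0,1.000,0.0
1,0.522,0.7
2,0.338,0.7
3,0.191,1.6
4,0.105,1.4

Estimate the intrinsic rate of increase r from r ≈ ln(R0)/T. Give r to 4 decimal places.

R0 = Σ lx·mx = 0 + 0.3654 + 0.2366 + 0.3056 + 0.147 = 1.0546
Σ x·lx·mx = 2.3434; T = 2.3434/1.0546 = 2.22207…
r ≈ ln(R0)/T = ln(1.0546)/2.22207… = 0.023924… → 0.0239

0.0239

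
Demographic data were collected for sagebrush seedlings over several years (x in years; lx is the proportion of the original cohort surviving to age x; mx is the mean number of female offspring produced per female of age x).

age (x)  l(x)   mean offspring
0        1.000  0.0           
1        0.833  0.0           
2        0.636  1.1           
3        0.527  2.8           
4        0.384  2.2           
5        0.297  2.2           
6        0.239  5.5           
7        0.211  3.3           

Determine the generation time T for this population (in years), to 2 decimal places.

lx·mx: 0, 0, 0.6996, 1.4756, 0.8448, 0.6534, 1.3145, 0.6963 → R0 = 5.6842
x·lx·mx: 0, 0, 1.3992, 4.4268, 3.3792, 3.267, 7.887, 4.8741 → Σ = 25.2333
T = 25.2333 / 5.6842 = 4.4392… → 4.44

4.44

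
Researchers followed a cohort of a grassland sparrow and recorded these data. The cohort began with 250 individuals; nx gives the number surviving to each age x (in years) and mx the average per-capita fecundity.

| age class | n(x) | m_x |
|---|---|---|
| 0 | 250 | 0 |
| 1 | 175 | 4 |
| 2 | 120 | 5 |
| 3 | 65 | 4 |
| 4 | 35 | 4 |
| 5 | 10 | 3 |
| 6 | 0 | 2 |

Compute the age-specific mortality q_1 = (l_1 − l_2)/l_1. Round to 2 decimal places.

0.31

lx = nx/n0 = nx/250: 1, 0.7, 0.48, 0.26, 0.14, 0.04, 0
q_1 = (l_1 − l_2) / l_1 = (0.7 − 0.48) / 0.7
     = 0.22 / 0.7 = 0.314286… → 0.31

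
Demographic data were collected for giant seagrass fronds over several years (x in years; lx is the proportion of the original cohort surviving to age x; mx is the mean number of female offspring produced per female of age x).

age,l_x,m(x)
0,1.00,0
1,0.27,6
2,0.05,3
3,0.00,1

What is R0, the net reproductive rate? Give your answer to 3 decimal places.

1.770

lx·mx by age: 0, 1.62, 0.15, 0
R0 = Σ lx·mx = 1.77 → 1.770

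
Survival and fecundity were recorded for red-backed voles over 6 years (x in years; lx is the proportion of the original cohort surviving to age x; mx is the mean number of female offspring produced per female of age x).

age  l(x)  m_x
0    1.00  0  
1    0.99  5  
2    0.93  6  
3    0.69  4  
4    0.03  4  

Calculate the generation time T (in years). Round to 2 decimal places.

1.85

lx·mx: 0, 4.95, 5.58, 2.76, 0.12 → R0 = 13.41
x·lx·mx: 0, 4.95, 11.16, 8.28, 0.48 → Σ = 24.87
T = 24.87 / 13.41 = 1.854586… → 1.85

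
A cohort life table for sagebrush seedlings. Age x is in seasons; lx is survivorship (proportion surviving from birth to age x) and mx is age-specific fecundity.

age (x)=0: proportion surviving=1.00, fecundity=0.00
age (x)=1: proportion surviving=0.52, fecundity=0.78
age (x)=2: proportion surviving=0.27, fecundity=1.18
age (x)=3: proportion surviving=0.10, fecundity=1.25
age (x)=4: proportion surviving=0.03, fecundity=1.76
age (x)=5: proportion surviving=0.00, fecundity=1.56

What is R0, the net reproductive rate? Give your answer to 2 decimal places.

lx·mx by age: 0, 0.4056, 0.3186, 0.125, 0.0528, 0
R0 = Σ lx·mx = 0.902 → 0.90

0.90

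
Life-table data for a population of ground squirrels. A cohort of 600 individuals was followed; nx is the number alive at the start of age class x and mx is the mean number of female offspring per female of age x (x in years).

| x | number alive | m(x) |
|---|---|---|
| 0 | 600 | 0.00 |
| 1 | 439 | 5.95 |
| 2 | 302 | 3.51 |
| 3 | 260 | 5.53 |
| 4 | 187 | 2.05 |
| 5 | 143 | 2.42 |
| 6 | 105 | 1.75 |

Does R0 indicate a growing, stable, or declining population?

lx = nx/n0 = nx/600: 1, 0.73167…, 0.50333…, 0.43333…, 0.31167…, 0.23833…, 0.175
R0 = Σ lx·mx = 0 + 4.353417… + 1.7667… + 2.396333… + 0.638917… + 0.576767… + 0.30625 = 10.038383…
R0 > 1, so the population is growing.

growing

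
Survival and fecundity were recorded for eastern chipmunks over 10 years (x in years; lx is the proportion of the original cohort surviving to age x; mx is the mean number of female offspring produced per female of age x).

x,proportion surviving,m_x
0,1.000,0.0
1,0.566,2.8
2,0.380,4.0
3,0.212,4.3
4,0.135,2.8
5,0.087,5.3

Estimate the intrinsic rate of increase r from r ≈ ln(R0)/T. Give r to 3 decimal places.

R0 = Σ lx·mx = 0 + 1.5848 + 1.52 + 0.9116 + 0.378 + 0.4611 = 4.8555
Σ x·lx·mx = 11.1771; T = 11.1771/4.8555 = 2.30195…
r ≈ ln(R0)/T = ln(4.8555)/2.30195… = 0.68642… → 0.686

0.686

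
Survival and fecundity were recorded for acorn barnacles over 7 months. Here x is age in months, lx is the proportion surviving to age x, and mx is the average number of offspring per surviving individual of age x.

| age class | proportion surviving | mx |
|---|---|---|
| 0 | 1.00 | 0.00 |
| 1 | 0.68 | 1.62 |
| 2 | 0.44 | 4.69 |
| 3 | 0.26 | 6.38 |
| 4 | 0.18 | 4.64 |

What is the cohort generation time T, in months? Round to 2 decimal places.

lx·mx: 0, 1.1016, 2.0636, 1.6588, 0.8352 → R0 = 5.6592
x·lx·mx: 0, 1.1016, 4.1272, 4.9764, 3.3408 → Σ = 13.546
T = 13.546 / 5.6592 = 2.393625… → 2.39

2.39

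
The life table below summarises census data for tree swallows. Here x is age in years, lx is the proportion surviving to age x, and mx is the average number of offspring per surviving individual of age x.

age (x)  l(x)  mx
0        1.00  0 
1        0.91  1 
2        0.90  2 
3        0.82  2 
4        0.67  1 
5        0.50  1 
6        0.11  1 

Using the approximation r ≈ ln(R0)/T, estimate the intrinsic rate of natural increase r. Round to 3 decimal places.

0.637

R0 = Σ lx·mx = 0 + 0.91 + 1.8 + 1.64 + 0.67 + 0.5 + 0.11 = 5.63
Σ x·lx·mx = 15.27; T = 15.27/5.63 = 2.71226…
r ≈ ln(R0)/T = ln(5.63)/2.71226… = 0.63715… → 0.637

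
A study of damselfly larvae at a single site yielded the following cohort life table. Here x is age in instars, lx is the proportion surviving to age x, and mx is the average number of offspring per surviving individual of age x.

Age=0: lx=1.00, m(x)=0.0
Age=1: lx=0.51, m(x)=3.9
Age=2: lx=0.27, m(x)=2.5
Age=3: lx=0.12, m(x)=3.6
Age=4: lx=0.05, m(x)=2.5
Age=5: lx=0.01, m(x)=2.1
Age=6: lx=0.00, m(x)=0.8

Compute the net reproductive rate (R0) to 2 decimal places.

lx·mx by age: 0, 1.989, 0.675, 0.432, 0.125, 0.021, 0
R0 = Σ lx·mx = 3.242 → 3.24

3.24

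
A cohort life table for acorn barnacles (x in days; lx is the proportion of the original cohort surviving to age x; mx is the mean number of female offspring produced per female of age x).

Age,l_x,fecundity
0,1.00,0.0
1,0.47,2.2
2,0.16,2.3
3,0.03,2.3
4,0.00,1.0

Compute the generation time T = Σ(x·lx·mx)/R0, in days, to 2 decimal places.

1.34

lx·mx: 0, 1.034, 0.368, 0.069, 0 → R0 = 1.471
x·lx·mx: 0, 1.034, 0.736, 0.207, 0 → Σ = 1.977
T = 1.977 / 1.471 = 1.343984… → 1.34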